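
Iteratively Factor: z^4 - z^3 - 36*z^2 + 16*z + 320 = (z + 4)*(z^3 - 5*z^2 - 16*z + 80) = (z - 5)*(z + 4)*(z^2 - 16) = (z - 5)*(z + 4)^2*(z - 4)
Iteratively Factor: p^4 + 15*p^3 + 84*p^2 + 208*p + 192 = (p + 4)*(p^3 + 11*p^2 + 40*p + 48) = (p + 4)^2*(p^2 + 7*p + 12) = (p + 3)*(p + 4)^2*(p + 4)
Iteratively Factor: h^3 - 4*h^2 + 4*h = (h - 2)*(h^2 - 2*h) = h*(h - 2)*(h - 2)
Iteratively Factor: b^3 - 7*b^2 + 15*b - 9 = (b - 1)*(b^2 - 6*b + 9) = (b - 3)*(b - 1)*(b - 3)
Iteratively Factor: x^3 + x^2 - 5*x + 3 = (x - 1)*(x^2 + 2*x - 3) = (x - 1)^2*(x + 3)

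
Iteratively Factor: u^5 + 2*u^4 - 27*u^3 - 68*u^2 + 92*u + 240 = (u - 5)*(u^4 + 7*u^3 + 8*u^2 - 28*u - 48) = (u - 5)*(u + 2)*(u^3 + 5*u^2 - 2*u - 24) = (u - 5)*(u - 2)*(u + 2)*(u^2 + 7*u + 12) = (u - 5)*(u - 2)*(u + 2)*(u + 4)*(u + 3)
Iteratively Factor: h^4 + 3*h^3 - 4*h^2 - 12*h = (h + 3)*(h^3 - 4*h) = (h - 2)*(h + 3)*(h^2 + 2*h) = h*(h - 2)*(h + 3)*(h + 2)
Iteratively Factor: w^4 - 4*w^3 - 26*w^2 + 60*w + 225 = (w + 3)*(w^3 - 7*w^2 - 5*w + 75) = (w + 3)^2*(w^2 - 10*w + 25) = (w - 5)*(w + 3)^2*(w - 5)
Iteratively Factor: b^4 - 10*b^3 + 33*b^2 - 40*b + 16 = (b - 1)*(b^3 - 9*b^2 + 24*b - 16) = (b - 4)*(b - 1)*(b^2 - 5*b + 4) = (b - 4)^2*(b - 1)*(b - 1)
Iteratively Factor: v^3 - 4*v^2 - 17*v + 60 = (v + 4)*(v^2 - 8*v + 15) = (v - 5)*(v + 4)*(v - 3)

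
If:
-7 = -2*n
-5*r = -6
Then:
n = 7/2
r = 6/5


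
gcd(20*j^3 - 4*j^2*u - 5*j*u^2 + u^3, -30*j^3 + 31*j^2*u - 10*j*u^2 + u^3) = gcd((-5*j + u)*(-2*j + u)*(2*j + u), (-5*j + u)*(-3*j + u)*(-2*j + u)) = 10*j^2 - 7*j*u + u^2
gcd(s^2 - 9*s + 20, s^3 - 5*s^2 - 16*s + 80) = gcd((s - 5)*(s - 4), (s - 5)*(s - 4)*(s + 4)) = s^2 - 9*s + 20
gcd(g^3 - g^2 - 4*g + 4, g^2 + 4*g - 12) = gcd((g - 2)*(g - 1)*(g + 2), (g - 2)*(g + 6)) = g - 2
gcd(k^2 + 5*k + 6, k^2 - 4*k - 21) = k + 3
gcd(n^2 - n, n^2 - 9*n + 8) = n - 1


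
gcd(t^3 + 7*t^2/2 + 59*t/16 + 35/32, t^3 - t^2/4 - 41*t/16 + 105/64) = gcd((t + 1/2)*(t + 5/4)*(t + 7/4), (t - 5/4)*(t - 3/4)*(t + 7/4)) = t + 7/4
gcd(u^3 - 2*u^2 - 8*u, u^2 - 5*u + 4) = u - 4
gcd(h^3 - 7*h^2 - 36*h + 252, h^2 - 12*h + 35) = h - 7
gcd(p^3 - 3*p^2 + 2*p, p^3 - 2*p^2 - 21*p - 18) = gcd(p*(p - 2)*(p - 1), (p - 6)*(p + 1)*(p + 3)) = 1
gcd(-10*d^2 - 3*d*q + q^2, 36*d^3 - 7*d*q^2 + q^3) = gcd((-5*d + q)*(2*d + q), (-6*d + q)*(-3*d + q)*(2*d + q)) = 2*d + q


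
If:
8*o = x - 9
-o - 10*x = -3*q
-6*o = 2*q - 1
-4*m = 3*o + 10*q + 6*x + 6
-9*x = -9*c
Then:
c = 17/15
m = -887/80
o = -59/60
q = 69/20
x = 17/15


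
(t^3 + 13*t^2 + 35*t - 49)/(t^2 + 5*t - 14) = (t^2 + 6*t - 7)/(t - 2)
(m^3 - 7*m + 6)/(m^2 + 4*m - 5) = (m^2 + m - 6)/(m + 5)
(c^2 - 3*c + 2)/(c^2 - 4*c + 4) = (c - 1)/(c - 2)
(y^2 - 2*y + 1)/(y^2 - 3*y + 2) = (y - 1)/(y - 2)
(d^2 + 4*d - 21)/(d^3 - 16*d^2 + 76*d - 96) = (d^2 + 4*d - 21)/(d^3 - 16*d^2 + 76*d - 96)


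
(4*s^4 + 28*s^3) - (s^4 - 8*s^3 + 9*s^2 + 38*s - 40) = 3*s^4 + 36*s^3 - 9*s^2 - 38*s + 40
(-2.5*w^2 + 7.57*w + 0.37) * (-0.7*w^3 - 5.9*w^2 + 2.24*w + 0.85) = 1.75*w^5 + 9.451*w^4 - 50.522*w^3 + 12.6488*w^2 + 7.2633*w + 0.3145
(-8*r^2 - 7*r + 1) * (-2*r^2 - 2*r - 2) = 16*r^4 + 30*r^3 + 28*r^2 + 12*r - 2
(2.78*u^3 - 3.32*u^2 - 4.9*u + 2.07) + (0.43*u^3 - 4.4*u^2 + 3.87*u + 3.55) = 3.21*u^3 - 7.72*u^2 - 1.03*u + 5.62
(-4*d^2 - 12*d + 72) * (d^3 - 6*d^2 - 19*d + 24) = -4*d^5 + 12*d^4 + 220*d^3 - 300*d^2 - 1656*d + 1728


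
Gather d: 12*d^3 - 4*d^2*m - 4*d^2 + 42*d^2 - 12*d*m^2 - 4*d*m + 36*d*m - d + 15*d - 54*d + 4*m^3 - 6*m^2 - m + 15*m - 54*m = 12*d^3 + d^2*(38 - 4*m) + d*(-12*m^2 + 32*m - 40) + 4*m^3 - 6*m^2 - 40*m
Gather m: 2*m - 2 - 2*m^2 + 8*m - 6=-2*m^2 + 10*m - 8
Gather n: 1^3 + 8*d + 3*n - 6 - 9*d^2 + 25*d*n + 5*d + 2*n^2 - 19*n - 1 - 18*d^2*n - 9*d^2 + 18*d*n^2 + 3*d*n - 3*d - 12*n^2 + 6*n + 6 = -18*d^2 + 10*d + n^2*(18*d - 10) + n*(-18*d^2 + 28*d - 10)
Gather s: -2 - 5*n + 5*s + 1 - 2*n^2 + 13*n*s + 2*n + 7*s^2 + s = -2*n^2 - 3*n + 7*s^2 + s*(13*n + 6) - 1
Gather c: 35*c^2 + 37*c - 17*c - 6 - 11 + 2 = 35*c^2 + 20*c - 15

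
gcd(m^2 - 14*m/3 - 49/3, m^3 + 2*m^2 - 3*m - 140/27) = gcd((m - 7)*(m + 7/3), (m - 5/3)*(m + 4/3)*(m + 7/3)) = m + 7/3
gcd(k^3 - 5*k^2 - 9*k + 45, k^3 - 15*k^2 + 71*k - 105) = k^2 - 8*k + 15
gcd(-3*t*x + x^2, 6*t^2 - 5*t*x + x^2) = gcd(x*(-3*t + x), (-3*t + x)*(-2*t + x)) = -3*t + x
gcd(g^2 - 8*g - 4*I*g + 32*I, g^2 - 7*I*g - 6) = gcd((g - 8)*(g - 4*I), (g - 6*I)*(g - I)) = 1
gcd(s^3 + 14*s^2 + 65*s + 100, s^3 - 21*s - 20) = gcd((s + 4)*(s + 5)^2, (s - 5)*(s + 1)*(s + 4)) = s + 4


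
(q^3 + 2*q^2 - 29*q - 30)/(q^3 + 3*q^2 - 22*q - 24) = (q - 5)/(q - 4)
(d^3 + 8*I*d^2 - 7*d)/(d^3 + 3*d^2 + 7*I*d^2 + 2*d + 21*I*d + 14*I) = d*(d + I)/(d^2 + 3*d + 2)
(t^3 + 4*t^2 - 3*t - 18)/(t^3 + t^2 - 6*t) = (t + 3)/t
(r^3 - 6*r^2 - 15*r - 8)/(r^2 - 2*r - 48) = (r^2 + 2*r + 1)/(r + 6)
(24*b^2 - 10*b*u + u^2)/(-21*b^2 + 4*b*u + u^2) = (24*b^2 - 10*b*u + u^2)/(-21*b^2 + 4*b*u + u^2)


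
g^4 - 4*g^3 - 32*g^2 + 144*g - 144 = (g - 6)*(g - 2)^2*(g + 6)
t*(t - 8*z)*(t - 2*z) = t^3 - 10*t^2*z + 16*t*z^2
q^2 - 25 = (q - 5)*(q + 5)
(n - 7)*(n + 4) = n^2 - 3*n - 28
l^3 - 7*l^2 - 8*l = l*(l - 8)*(l + 1)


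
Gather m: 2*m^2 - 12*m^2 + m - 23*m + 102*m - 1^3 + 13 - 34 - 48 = -10*m^2 + 80*m - 70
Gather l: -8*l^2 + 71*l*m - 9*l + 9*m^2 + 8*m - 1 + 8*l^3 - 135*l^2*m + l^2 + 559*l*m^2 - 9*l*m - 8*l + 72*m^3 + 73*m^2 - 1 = 8*l^3 + l^2*(-135*m - 7) + l*(559*m^2 + 62*m - 17) + 72*m^3 + 82*m^2 + 8*m - 2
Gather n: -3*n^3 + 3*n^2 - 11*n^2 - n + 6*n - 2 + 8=-3*n^3 - 8*n^2 + 5*n + 6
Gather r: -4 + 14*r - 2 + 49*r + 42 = 63*r + 36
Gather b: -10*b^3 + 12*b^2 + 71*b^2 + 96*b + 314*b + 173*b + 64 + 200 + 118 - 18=-10*b^3 + 83*b^2 + 583*b + 364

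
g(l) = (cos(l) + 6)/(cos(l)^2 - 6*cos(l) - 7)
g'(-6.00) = -0.03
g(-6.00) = -0.59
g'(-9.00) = 32.60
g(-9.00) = -7.24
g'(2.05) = -1.88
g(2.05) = -1.38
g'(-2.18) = 2.78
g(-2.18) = -1.68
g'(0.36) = -0.04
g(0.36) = -0.59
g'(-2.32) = 4.48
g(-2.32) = -2.17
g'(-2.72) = 33.35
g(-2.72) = -7.34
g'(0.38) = -0.05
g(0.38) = -0.59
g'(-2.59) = 14.88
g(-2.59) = -4.42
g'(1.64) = -0.69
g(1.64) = -0.90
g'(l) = (2*sin(l)*cos(l) - 6*sin(l))*(cos(l) + 6)/(cos(l)^2 - 6*cos(l) - 7)^2 - sin(l)/(cos(l)^2 - 6*cos(l) - 7)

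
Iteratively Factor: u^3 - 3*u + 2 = (u - 1)*(u^2 + u - 2) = (u - 1)^2*(u + 2)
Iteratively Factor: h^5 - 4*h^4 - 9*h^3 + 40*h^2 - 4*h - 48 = (h + 1)*(h^4 - 5*h^3 - 4*h^2 + 44*h - 48) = (h - 4)*(h + 1)*(h^3 - h^2 - 8*h + 12) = (h - 4)*(h - 2)*(h + 1)*(h^2 + h - 6) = (h - 4)*(h - 2)^2*(h + 1)*(h + 3)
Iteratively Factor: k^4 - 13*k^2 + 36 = (k + 2)*(k^3 - 2*k^2 - 9*k + 18) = (k + 2)*(k + 3)*(k^2 - 5*k + 6) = (k - 2)*(k + 2)*(k + 3)*(k - 3)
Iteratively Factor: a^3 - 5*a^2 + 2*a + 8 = (a - 2)*(a^2 - 3*a - 4) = (a - 2)*(a + 1)*(a - 4)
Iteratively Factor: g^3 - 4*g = (g + 2)*(g^2 - 2*g) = (g - 2)*(g + 2)*(g)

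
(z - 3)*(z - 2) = z^2 - 5*z + 6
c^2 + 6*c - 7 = (c - 1)*(c + 7)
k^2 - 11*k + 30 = (k - 6)*(k - 5)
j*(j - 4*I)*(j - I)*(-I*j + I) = -I*j^4 - 5*j^3 + I*j^3 + 5*j^2 + 4*I*j^2 - 4*I*j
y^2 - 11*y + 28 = (y - 7)*(y - 4)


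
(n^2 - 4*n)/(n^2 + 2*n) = (n - 4)/(n + 2)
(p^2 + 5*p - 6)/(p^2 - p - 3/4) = 4*(-p^2 - 5*p + 6)/(-4*p^2 + 4*p + 3)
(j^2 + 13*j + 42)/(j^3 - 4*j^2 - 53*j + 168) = (j + 6)/(j^2 - 11*j + 24)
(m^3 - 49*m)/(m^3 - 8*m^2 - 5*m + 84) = m*(m + 7)/(m^2 - m - 12)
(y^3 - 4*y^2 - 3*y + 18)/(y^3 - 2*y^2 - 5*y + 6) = (y - 3)/(y - 1)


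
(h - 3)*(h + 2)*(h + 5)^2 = h^4 + 9*h^3 + 9*h^2 - 85*h - 150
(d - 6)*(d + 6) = d^2 - 36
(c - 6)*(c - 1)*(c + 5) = c^3 - 2*c^2 - 29*c + 30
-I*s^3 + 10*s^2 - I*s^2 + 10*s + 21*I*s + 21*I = (s + 3*I)*(s + 7*I)*(-I*s - I)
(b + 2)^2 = b^2 + 4*b + 4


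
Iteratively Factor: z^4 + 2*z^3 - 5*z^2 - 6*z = (z + 3)*(z^3 - z^2 - 2*z) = (z - 2)*(z + 3)*(z^2 + z) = z*(z - 2)*(z + 3)*(z + 1)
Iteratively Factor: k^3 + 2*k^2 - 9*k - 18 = (k - 3)*(k^2 + 5*k + 6) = (k - 3)*(k + 3)*(k + 2)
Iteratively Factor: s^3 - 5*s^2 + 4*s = (s - 1)*(s^2 - 4*s) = s*(s - 1)*(s - 4)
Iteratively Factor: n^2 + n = (n + 1)*(n)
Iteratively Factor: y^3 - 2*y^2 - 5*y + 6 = (y - 3)*(y^2 + y - 2) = (y - 3)*(y + 2)*(y - 1)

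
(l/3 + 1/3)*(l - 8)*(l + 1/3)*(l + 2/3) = l^4/3 - 2*l^3 - 133*l^2/27 - 86*l/27 - 16/27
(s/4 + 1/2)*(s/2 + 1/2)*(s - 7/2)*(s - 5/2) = s^4/8 - 3*s^3/8 - 29*s^2/32 + 57*s/32 + 35/16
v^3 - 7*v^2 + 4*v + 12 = (v - 6)*(v - 2)*(v + 1)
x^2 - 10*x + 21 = (x - 7)*(x - 3)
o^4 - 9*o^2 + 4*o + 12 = (o - 2)^2*(o + 1)*(o + 3)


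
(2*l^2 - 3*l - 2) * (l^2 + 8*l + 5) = 2*l^4 + 13*l^3 - 16*l^2 - 31*l - 10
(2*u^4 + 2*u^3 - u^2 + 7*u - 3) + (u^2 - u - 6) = 2*u^4 + 2*u^3 + 6*u - 9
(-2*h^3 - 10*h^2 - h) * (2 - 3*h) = 6*h^4 + 26*h^3 - 17*h^2 - 2*h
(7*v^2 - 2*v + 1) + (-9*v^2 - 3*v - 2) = -2*v^2 - 5*v - 1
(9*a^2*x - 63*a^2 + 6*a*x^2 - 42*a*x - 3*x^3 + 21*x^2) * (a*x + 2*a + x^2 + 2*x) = 9*a^3*x^2 - 45*a^3*x - 126*a^3 + 15*a^2*x^3 - 75*a^2*x^2 - 210*a^2*x + 3*a*x^4 - 15*a*x^3 - 42*a*x^2 - 3*x^5 + 15*x^4 + 42*x^3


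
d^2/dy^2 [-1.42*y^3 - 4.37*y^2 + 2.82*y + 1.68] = -8.52*y - 8.74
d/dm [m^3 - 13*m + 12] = 3*m^2 - 13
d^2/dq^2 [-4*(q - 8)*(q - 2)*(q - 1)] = 88 - 24*q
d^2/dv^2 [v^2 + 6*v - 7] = 2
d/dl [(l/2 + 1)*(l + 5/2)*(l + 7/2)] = 3*l^2/2 + 8*l + 83/8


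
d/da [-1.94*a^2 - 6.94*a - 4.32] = -3.88*a - 6.94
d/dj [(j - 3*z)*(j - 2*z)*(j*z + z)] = z*(3*j^2 - 10*j*z + 2*j + 6*z^2 - 5*z)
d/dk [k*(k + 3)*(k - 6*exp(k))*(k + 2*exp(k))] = -4*k^3*exp(k) + 4*k^3 - 24*k^2*exp(2*k) - 24*k^2*exp(k) + 9*k^2 - 96*k*exp(2*k) - 24*k*exp(k) - 36*exp(2*k)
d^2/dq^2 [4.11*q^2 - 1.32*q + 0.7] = 8.22000000000000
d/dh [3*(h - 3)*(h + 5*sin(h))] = 3*h + 3*(h - 3)*(5*cos(h) + 1) + 15*sin(h)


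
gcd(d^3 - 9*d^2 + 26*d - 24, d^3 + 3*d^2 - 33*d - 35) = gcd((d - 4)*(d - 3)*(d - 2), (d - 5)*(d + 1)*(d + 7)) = 1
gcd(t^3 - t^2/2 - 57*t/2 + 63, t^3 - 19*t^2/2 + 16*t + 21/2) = t - 3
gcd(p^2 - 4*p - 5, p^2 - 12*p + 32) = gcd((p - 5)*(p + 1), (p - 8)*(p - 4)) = 1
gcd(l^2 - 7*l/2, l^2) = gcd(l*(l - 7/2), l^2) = l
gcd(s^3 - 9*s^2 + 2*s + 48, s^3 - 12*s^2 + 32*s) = s - 8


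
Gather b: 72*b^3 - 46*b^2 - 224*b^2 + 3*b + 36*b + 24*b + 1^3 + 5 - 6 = 72*b^3 - 270*b^2 + 63*b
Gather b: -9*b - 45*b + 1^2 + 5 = 6 - 54*b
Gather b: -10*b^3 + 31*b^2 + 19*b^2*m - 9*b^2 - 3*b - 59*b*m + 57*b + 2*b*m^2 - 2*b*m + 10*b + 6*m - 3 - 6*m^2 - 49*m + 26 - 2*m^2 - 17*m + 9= -10*b^3 + b^2*(19*m + 22) + b*(2*m^2 - 61*m + 64) - 8*m^2 - 60*m + 32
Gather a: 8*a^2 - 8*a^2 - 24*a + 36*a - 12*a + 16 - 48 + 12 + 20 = 0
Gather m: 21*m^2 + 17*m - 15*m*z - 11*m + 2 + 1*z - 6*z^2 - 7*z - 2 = 21*m^2 + m*(6 - 15*z) - 6*z^2 - 6*z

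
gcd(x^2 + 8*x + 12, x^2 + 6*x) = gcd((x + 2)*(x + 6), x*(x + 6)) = x + 6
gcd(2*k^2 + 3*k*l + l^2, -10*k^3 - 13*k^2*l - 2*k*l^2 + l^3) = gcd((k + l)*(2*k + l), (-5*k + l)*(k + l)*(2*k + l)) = 2*k^2 + 3*k*l + l^2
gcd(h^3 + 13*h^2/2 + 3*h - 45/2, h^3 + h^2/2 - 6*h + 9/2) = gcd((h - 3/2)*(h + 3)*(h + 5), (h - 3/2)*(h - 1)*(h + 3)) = h^2 + 3*h/2 - 9/2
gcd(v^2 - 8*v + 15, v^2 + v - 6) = 1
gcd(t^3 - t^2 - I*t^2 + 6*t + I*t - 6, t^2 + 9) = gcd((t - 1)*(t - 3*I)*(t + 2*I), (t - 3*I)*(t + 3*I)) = t - 3*I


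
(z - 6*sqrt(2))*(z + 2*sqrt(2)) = z^2 - 4*sqrt(2)*z - 24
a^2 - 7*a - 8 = (a - 8)*(a + 1)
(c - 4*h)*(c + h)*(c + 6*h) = c^3 + 3*c^2*h - 22*c*h^2 - 24*h^3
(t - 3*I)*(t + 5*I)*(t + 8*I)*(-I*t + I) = -I*t^4 + 10*t^3 + I*t^3 - 10*t^2 + I*t^2 + 120*t - I*t - 120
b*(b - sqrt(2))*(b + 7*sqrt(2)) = b^3 + 6*sqrt(2)*b^2 - 14*b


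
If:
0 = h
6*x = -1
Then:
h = 0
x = -1/6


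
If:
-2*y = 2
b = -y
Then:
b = 1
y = -1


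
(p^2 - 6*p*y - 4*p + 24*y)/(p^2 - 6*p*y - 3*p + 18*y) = (p - 4)/(p - 3)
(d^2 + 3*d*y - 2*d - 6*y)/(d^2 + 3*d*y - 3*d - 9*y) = (d - 2)/(d - 3)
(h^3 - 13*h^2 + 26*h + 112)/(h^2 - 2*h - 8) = (h^2 - 15*h + 56)/(h - 4)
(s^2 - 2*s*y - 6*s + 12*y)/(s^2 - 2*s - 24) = (s - 2*y)/(s + 4)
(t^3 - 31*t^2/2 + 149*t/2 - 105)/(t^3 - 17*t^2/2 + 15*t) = (t - 7)/t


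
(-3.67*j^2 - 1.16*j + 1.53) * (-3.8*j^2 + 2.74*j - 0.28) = 13.946*j^4 - 5.6478*j^3 - 7.9648*j^2 + 4.517*j - 0.4284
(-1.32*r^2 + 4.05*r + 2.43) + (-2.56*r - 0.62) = -1.32*r^2 + 1.49*r + 1.81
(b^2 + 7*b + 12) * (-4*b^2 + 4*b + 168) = -4*b^4 - 24*b^3 + 148*b^2 + 1224*b + 2016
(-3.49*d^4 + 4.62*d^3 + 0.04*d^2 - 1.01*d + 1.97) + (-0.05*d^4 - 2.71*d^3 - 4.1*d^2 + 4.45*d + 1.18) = -3.54*d^4 + 1.91*d^3 - 4.06*d^2 + 3.44*d + 3.15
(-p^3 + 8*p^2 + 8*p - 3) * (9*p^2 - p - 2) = -9*p^5 + 73*p^4 + 66*p^3 - 51*p^2 - 13*p + 6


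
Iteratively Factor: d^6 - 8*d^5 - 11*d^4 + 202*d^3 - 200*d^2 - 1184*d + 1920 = (d - 4)*(d^5 - 4*d^4 - 27*d^3 + 94*d^2 + 176*d - 480) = (d - 4)*(d + 4)*(d^4 - 8*d^3 + 5*d^2 + 74*d - 120) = (d - 5)*(d - 4)*(d + 4)*(d^3 - 3*d^2 - 10*d + 24) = (d - 5)*(d - 4)*(d + 3)*(d + 4)*(d^2 - 6*d + 8) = (d - 5)*(d - 4)^2*(d + 3)*(d + 4)*(d - 2)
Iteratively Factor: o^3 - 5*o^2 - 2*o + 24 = (o - 3)*(o^2 - 2*o - 8) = (o - 3)*(o + 2)*(o - 4)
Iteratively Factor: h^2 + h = (h + 1)*(h)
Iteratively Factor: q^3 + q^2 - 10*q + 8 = (q + 4)*(q^2 - 3*q + 2) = (q - 1)*(q + 4)*(q - 2)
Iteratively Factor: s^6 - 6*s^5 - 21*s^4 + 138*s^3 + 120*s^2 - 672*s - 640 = (s - 4)*(s^5 - 2*s^4 - 29*s^3 + 22*s^2 + 208*s + 160) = (s - 4)*(s + 4)*(s^4 - 6*s^3 - 5*s^2 + 42*s + 40) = (s - 4)*(s + 1)*(s + 4)*(s^3 - 7*s^2 + 2*s + 40) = (s - 4)*(s + 1)*(s + 2)*(s + 4)*(s^2 - 9*s + 20) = (s - 4)^2*(s + 1)*(s + 2)*(s + 4)*(s - 5)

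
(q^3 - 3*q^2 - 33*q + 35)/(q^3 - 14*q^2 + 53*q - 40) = (q^2 - 2*q - 35)/(q^2 - 13*q + 40)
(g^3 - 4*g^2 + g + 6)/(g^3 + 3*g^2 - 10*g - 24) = (g^2 - g - 2)/(g^2 + 6*g + 8)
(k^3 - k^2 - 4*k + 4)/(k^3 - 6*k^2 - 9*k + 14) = (k - 2)/(k - 7)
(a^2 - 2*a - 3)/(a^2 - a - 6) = (a + 1)/(a + 2)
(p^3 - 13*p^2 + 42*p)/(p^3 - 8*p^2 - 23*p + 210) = p/(p + 5)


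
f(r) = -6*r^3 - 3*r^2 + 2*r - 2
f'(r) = -18*r^2 - 6*r + 2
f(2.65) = -129.43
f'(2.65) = -140.30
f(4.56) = -624.17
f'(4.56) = -399.64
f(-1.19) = 1.48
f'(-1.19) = -16.35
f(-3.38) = 188.65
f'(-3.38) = -183.36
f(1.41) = -21.96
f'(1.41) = -42.25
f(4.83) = -738.40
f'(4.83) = -446.90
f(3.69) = -336.93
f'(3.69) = -265.23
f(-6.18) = 1287.24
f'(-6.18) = -648.38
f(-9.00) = 4111.00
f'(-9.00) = -1402.00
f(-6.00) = 1174.00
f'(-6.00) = -610.00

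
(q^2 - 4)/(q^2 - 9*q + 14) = (q + 2)/(q - 7)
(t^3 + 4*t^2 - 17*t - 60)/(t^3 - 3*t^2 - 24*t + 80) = (t + 3)/(t - 4)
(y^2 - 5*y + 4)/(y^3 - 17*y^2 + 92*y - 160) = (y - 1)/(y^2 - 13*y + 40)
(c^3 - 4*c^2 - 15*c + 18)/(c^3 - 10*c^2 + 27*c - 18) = (c + 3)/(c - 3)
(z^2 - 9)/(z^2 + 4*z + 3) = (z - 3)/(z + 1)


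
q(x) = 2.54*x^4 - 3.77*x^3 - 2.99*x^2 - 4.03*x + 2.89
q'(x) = 10.16*x^3 - 11.31*x^2 - 5.98*x - 4.03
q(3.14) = 90.96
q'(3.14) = 180.23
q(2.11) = -3.99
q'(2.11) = 28.44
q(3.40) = 145.88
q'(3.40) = 244.22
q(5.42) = 1484.90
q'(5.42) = 1248.99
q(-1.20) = 15.20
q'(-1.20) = -30.70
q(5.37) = 1423.41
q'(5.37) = 1211.03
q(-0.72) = 6.33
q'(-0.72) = -9.38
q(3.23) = 108.10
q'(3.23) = 201.03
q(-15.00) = 140701.84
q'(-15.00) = -36749.08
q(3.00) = 67.84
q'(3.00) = 150.56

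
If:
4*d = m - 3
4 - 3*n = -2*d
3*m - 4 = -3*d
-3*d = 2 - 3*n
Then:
No Solution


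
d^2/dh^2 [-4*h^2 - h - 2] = -8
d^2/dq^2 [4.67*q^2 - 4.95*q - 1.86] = 9.34000000000000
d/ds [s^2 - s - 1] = 2*s - 1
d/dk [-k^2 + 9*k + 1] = 9 - 2*k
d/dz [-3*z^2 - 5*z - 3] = -6*z - 5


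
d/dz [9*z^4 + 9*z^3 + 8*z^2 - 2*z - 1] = 36*z^3 + 27*z^2 + 16*z - 2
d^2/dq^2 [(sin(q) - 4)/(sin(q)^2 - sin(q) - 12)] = (3*sin(q) + cos(q)^2 + 1)/(sin(q) + 3)^3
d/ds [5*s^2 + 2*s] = 10*s + 2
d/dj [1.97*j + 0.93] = 1.97000000000000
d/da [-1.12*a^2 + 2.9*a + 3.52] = 2.9 - 2.24*a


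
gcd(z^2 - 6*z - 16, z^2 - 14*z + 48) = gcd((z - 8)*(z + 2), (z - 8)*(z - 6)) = z - 8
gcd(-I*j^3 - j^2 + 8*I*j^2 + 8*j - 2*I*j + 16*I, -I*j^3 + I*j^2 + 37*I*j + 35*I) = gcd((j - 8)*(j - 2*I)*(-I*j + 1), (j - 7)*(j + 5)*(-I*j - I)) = 1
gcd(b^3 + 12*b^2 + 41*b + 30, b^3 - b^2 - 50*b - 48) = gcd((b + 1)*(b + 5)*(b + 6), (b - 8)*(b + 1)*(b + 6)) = b^2 + 7*b + 6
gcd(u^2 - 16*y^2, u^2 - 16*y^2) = -u^2 + 16*y^2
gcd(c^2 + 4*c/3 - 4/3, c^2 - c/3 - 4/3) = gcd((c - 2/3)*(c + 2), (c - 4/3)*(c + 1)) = 1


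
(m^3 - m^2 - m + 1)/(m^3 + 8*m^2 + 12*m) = (m^3 - m^2 - m + 1)/(m*(m^2 + 8*m + 12))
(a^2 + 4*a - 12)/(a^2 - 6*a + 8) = (a + 6)/(a - 4)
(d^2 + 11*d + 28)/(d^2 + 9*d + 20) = (d + 7)/(d + 5)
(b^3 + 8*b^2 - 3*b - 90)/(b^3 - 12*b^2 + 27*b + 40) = (b^3 + 8*b^2 - 3*b - 90)/(b^3 - 12*b^2 + 27*b + 40)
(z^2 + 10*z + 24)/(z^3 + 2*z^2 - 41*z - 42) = (z^2 + 10*z + 24)/(z^3 + 2*z^2 - 41*z - 42)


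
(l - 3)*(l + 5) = l^2 + 2*l - 15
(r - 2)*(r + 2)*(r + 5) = r^3 + 5*r^2 - 4*r - 20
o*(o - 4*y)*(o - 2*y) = o^3 - 6*o^2*y + 8*o*y^2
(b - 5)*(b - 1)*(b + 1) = b^3 - 5*b^2 - b + 5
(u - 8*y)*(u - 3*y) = u^2 - 11*u*y + 24*y^2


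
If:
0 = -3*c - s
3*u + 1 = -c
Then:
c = -3*u - 1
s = 9*u + 3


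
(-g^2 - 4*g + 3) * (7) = -7*g^2 - 28*g + 21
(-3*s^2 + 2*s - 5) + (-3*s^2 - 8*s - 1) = -6*s^2 - 6*s - 6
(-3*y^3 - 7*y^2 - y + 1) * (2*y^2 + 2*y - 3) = -6*y^5 - 20*y^4 - 7*y^3 + 21*y^2 + 5*y - 3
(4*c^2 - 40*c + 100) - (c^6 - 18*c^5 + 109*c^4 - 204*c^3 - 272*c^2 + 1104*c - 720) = -c^6 + 18*c^5 - 109*c^4 + 204*c^3 + 276*c^2 - 1144*c + 820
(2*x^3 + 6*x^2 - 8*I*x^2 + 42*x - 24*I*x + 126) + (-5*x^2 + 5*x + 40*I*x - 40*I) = 2*x^3 + x^2 - 8*I*x^2 + 47*x + 16*I*x + 126 - 40*I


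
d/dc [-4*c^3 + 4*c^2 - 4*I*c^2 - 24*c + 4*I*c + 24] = -12*c^2 + 8*c*(1 - I) - 24 + 4*I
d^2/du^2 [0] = 0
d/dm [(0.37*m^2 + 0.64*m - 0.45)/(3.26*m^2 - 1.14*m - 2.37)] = (-2.5082*m^2 + 1.1802*m - 2.0298)/(10.6276*m^4 - 7.4328*m^3 - 14.1528*m^2 + 5.4036*m + 5.6169)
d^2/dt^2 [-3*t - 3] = 0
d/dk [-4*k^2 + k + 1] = 1 - 8*k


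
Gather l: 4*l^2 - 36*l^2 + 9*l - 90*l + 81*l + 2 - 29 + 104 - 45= 32 - 32*l^2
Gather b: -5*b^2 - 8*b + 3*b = -5*b^2 - 5*b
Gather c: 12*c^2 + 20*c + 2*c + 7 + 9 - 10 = 12*c^2 + 22*c + 6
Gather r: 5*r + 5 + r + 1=6*r + 6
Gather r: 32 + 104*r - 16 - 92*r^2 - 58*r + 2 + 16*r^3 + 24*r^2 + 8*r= 16*r^3 - 68*r^2 + 54*r + 18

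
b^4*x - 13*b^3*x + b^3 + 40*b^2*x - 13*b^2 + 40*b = b*(b - 8)*(b - 5)*(b*x + 1)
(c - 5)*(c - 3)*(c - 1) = c^3 - 9*c^2 + 23*c - 15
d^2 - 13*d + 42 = (d - 7)*(d - 6)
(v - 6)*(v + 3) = v^2 - 3*v - 18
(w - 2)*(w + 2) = w^2 - 4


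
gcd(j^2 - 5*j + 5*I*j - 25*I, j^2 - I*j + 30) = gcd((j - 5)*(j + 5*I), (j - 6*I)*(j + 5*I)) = j + 5*I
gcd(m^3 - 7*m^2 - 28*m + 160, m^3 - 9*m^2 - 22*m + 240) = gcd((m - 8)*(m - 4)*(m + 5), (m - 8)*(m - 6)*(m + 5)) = m^2 - 3*m - 40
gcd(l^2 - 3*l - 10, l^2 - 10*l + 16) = 1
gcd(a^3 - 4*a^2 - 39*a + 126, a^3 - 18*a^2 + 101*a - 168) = a^2 - 10*a + 21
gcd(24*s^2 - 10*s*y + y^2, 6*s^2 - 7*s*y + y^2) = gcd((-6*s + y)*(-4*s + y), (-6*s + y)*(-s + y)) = -6*s + y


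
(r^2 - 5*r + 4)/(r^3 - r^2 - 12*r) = (r - 1)/(r*(r + 3))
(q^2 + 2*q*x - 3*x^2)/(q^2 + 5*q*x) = (q^2 + 2*q*x - 3*x^2)/(q*(q + 5*x))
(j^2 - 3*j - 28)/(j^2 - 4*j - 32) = (j - 7)/(j - 8)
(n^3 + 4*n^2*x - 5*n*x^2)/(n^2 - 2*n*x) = (n^2 + 4*n*x - 5*x^2)/(n - 2*x)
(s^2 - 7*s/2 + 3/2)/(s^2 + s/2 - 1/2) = (s - 3)/(s + 1)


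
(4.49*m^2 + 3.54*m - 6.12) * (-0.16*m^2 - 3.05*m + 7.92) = -0.7184*m^4 - 14.2609*m^3 + 25.743*m^2 + 46.7028*m - 48.4704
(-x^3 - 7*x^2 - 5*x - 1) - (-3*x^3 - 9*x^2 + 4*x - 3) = 2*x^3 + 2*x^2 - 9*x + 2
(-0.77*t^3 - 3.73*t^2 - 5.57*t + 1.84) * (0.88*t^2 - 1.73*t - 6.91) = -0.6776*t^5 - 1.9503*t^4 + 6.872*t^3 + 37.0296*t^2 + 35.3055*t - 12.7144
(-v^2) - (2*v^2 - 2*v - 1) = -3*v^2 + 2*v + 1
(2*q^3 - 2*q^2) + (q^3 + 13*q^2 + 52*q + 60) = 3*q^3 + 11*q^2 + 52*q + 60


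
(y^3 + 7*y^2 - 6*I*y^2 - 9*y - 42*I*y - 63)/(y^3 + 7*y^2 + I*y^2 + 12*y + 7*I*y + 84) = (y - 3*I)/(y + 4*I)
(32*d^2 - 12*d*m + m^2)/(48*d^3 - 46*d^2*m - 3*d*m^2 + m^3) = (4*d - m)/(6*d^2 - 5*d*m - m^2)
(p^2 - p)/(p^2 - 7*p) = (p - 1)/(p - 7)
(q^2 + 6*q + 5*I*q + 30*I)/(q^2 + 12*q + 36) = (q + 5*I)/(q + 6)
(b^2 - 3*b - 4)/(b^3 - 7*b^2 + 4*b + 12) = (b - 4)/(b^2 - 8*b + 12)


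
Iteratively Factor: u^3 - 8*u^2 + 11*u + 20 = (u - 5)*(u^2 - 3*u - 4) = (u - 5)*(u - 4)*(u + 1)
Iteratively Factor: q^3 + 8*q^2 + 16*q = (q)*(q^2 + 8*q + 16) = q*(q + 4)*(q + 4)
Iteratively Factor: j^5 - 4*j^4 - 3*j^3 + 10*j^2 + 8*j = (j - 4)*(j^4 - 3*j^2 - 2*j) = (j - 4)*(j - 2)*(j^3 + 2*j^2 + j) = (j - 4)*(j - 2)*(j + 1)*(j^2 + j) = (j - 4)*(j - 2)*(j + 1)^2*(j)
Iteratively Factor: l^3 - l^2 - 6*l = (l + 2)*(l^2 - 3*l) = (l - 3)*(l + 2)*(l)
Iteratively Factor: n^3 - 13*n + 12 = (n + 4)*(n^2 - 4*n + 3) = (n - 1)*(n + 4)*(n - 3)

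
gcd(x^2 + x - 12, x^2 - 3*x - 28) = x + 4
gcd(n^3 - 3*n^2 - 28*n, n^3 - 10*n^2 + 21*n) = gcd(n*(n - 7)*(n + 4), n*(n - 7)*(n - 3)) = n^2 - 7*n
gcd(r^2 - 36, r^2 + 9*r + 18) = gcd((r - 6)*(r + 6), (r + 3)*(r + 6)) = r + 6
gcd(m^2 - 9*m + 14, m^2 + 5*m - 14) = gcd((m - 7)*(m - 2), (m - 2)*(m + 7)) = m - 2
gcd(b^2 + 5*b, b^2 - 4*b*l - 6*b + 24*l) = 1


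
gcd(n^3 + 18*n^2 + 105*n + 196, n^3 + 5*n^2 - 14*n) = n + 7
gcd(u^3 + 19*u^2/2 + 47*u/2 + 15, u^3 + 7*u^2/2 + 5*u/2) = u^2 + 7*u/2 + 5/2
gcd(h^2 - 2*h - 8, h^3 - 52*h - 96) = h + 2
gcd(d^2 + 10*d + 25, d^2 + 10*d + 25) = d^2 + 10*d + 25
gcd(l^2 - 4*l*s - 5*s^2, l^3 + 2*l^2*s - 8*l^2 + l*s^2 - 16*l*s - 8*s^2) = l + s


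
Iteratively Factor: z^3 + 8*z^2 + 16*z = (z + 4)*(z^2 + 4*z) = z*(z + 4)*(z + 4)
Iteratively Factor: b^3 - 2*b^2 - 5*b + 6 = (b + 2)*(b^2 - 4*b + 3) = (b - 1)*(b + 2)*(b - 3)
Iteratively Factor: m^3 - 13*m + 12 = (m + 4)*(m^2 - 4*m + 3) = (m - 3)*(m + 4)*(m - 1)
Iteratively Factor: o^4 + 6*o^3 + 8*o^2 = (o + 4)*(o^3 + 2*o^2) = o*(o + 4)*(o^2 + 2*o) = o^2*(o + 4)*(o + 2)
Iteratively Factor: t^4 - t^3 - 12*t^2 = (t + 3)*(t^3 - 4*t^2) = (t - 4)*(t + 3)*(t^2) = t*(t - 4)*(t + 3)*(t)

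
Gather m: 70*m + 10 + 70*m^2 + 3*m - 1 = 70*m^2 + 73*m + 9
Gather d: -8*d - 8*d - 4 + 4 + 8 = 8 - 16*d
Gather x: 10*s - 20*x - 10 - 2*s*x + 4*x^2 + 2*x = 10*s + 4*x^2 + x*(-2*s - 18) - 10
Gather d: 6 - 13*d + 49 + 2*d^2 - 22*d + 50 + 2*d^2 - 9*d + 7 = 4*d^2 - 44*d + 112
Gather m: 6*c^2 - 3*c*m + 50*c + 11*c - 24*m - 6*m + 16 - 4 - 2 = 6*c^2 + 61*c + m*(-3*c - 30) + 10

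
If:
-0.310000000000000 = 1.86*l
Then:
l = -0.17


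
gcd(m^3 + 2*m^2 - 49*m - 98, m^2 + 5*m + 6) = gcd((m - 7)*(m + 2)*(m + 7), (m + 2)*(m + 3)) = m + 2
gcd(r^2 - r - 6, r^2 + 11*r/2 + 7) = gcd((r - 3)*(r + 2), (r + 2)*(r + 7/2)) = r + 2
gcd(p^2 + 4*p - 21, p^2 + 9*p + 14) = p + 7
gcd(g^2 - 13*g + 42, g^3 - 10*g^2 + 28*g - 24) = g - 6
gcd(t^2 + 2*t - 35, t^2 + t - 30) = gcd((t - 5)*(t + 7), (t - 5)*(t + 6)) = t - 5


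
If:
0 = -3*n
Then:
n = 0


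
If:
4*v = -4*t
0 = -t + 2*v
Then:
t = 0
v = 0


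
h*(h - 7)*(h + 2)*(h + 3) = h^4 - 2*h^3 - 29*h^2 - 42*h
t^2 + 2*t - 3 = (t - 1)*(t + 3)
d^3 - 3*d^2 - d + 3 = (d - 3)*(d - 1)*(d + 1)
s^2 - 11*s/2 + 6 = (s - 4)*(s - 3/2)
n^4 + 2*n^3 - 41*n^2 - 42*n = n*(n - 6)*(n + 1)*(n + 7)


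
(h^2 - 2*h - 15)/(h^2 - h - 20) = (h + 3)/(h + 4)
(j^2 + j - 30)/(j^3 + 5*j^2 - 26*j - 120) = 1/(j + 4)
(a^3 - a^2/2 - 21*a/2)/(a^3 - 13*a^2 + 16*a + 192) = a*(2*a - 7)/(2*(a^2 - 16*a + 64))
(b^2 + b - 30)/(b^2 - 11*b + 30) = (b + 6)/(b - 6)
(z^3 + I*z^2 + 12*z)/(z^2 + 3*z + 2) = z*(z^2 + I*z + 12)/(z^2 + 3*z + 2)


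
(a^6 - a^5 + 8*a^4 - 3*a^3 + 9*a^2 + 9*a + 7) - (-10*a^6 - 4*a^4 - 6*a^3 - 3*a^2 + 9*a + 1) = 11*a^6 - a^5 + 12*a^4 + 3*a^3 + 12*a^2 + 6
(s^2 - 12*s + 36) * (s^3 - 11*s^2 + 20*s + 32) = s^5 - 23*s^4 + 188*s^3 - 604*s^2 + 336*s + 1152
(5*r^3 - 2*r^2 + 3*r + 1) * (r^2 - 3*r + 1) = 5*r^5 - 17*r^4 + 14*r^3 - 10*r^2 + 1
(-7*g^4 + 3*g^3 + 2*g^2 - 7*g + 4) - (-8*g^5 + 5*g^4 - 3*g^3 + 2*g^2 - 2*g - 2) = 8*g^5 - 12*g^4 + 6*g^3 - 5*g + 6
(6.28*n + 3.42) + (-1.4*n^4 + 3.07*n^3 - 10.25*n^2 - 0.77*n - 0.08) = -1.4*n^4 + 3.07*n^3 - 10.25*n^2 + 5.51*n + 3.34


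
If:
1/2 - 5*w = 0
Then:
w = 1/10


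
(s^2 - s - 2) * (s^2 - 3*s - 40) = s^4 - 4*s^3 - 39*s^2 + 46*s + 80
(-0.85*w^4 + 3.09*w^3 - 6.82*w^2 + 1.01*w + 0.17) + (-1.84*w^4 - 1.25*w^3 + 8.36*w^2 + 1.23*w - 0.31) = -2.69*w^4 + 1.84*w^3 + 1.54*w^2 + 2.24*w - 0.14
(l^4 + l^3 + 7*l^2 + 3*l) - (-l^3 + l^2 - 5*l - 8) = l^4 + 2*l^3 + 6*l^2 + 8*l + 8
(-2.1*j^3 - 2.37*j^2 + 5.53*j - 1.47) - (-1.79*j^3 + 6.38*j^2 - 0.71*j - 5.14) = -0.31*j^3 - 8.75*j^2 + 6.24*j + 3.67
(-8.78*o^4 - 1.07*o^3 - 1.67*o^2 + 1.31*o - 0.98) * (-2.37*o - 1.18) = 20.8086*o^5 + 12.8963*o^4 + 5.2205*o^3 - 1.1341*o^2 + 0.7768*o + 1.1564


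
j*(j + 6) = j^2 + 6*j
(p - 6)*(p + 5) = p^2 - p - 30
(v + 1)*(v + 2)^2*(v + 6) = v^4 + 11*v^3 + 38*v^2 + 52*v + 24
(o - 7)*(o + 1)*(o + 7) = o^3 + o^2 - 49*o - 49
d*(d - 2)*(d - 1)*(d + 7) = d^4 + 4*d^3 - 19*d^2 + 14*d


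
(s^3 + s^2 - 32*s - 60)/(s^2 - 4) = (s^2 - s - 30)/(s - 2)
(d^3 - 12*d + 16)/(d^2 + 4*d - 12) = (d^2 + 2*d - 8)/(d + 6)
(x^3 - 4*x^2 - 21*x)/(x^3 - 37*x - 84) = x/(x + 4)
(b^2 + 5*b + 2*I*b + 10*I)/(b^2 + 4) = (b + 5)/(b - 2*I)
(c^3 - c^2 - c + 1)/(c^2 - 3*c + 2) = (c^2 - 1)/(c - 2)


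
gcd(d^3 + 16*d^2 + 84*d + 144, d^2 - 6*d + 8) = 1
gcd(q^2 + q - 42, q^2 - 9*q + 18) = q - 6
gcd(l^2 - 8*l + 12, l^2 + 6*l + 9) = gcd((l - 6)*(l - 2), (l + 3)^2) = 1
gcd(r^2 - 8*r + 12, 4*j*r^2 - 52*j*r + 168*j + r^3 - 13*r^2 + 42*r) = r - 6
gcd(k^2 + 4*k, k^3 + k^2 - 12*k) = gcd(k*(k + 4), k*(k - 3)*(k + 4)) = k^2 + 4*k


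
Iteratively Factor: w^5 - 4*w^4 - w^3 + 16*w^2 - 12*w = (w - 3)*(w^4 - w^3 - 4*w^2 + 4*w) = (w - 3)*(w + 2)*(w^3 - 3*w^2 + 2*w) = (w - 3)*(w - 1)*(w + 2)*(w^2 - 2*w) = w*(w - 3)*(w - 1)*(w + 2)*(w - 2)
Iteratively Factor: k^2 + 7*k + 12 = (k + 3)*(k + 4)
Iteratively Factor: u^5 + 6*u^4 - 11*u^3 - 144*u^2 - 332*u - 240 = (u - 5)*(u^4 + 11*u^3 + 44*u^2 + 76*u + 48) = (u - 5)*(u + 2)*(u^3 + 9*u^2 + 26*u + 24) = (u - 5)*(u + 2)*(u + 4)*(u^2 + 5*u + 6) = (u - 5)*(u + 2)*(u + 3)*(u + 4)*(u + 2)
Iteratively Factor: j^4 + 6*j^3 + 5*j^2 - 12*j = (j - 1)*(j^3 + 7*j^2 + 12*j) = j*(j - 1)*(j^2 + 7*j + 12) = j*(j - 1)*(j + 4)*(j + 3)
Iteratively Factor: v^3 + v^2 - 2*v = (v + 2)*(v^2 - v) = (v - 1)*(v + 2)*(v)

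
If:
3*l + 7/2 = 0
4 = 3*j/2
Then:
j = 8/3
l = -7/6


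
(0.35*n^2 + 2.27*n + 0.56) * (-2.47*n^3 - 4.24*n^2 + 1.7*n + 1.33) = -0.8645*n^5 - 7.0909*n^4 - 10.413*n^3 + 1.9501*n^2 + 3.9711*n + 0.7448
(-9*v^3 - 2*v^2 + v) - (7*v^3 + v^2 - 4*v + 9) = -16*v^3 - 3*v^2 + 5*v - 9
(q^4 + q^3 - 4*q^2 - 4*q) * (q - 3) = q^5 - 2*q^4 - 7*q^3 + 8*q^2 + 12*q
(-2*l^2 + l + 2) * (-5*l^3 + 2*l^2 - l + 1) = 10*l^5 - 9*l^4 - 6*l^3 + l^2 - l + 2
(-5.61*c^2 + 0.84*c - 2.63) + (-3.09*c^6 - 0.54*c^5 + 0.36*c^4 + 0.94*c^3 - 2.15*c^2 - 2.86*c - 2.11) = -3.09*c^6 - 0.54*c^5 + 0.36*c^4 + 0.94*c^3 - 7.76*c^2 - 2.02*c - 4.74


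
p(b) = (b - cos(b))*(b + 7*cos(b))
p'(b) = (1 - 7*sin(b))*(b - cos(b)) + (b + 7*cos(b))*(sin(b) + 1)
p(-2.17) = 9.83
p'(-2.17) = -11.96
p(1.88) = -0.55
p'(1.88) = -12.87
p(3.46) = -14.06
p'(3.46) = 11.88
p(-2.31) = 11.50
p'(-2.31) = -11.93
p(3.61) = -11.87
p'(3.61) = 17.28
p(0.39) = -3.67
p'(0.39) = 10.36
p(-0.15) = -7.71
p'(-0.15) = 3.43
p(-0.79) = -6.18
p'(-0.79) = -7.72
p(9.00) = 25.99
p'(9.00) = -14.98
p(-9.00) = 124.39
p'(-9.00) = -40.46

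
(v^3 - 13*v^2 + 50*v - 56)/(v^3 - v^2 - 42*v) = (v^2 - 6*v + 8)/(v*(v + 6))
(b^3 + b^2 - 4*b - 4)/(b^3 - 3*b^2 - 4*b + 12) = (b + 1)/(b - 3)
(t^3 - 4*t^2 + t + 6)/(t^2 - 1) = (t^2 - 5*t + 6)/(t - 1)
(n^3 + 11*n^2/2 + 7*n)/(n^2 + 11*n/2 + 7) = n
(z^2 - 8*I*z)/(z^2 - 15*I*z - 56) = z/(z - 7*I)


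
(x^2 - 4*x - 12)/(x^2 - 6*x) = (x + 2)/x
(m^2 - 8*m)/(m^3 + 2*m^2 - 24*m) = (m - 8)/(m^2 + 2*m - 24)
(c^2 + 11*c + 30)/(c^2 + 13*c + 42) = (c + 5)/(c + 7)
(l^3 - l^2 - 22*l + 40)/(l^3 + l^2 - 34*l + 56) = (l + 5)/(l + 7)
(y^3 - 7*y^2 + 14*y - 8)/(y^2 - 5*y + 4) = y - 2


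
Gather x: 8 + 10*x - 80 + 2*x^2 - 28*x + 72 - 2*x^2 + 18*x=0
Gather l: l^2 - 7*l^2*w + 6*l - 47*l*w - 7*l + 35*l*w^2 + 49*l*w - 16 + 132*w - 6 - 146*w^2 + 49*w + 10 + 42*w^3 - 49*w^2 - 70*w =l^2*(1 - 7*w) + l*(35*w^2 + 2*w - 1) + 42*w^3 - 195*w^2 + 111*w - 12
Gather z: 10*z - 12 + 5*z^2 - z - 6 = 5*z^2 + 9*z - 18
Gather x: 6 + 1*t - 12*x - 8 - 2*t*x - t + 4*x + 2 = x*(-2*t - 8)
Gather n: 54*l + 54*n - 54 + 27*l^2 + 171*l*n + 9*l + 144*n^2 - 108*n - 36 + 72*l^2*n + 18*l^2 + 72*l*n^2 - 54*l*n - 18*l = 45*l^2 + 45*l + n^2*(72*l + 144) + n*(72*l^2 + 117*l - 54) - 90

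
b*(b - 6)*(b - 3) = b^3 - 9*b^2 + 18*b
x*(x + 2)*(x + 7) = x^3 + 9*x^2 + 14*x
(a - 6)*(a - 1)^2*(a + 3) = a^4 - 5*a^3 - 11*a^2 + 33*a - 18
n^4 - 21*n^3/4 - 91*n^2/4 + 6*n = n*(n - 8)*(n - 1/4)*(n + 3)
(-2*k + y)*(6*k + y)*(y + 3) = -12*k^2*y - 36*k^2 + 4*k*y^2 + 12*k*y + y^3 + 3*y^2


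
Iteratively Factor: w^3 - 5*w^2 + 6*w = (w - 2)*(w^2 - 3*w) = w*(w - 2)*(w - 3)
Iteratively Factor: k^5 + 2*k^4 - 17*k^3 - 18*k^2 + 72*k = (k - 2)*(k^4 + 4*k^3 - 9*k^2 - 36*k) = (k - 2)*(k + 4)*(k^3 - 9*k) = k*(k - 2)*(k + 4)*(k^2 - 9) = k*(k - 2)*(k + 3)*(k + 4)*(k - 3)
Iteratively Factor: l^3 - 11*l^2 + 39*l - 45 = (l - 5)*(l^2 - 6*l + 9) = (l - 5)*(l - 3)*(l - 3)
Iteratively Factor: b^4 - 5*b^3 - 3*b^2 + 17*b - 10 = (b - 5)*(b^3 - 3*b + 2) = (b - 5)*(b + 2)*(b^2 - 2*b + 1) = (b - 5)*(b - 1)*(b + 2)*(b - 1)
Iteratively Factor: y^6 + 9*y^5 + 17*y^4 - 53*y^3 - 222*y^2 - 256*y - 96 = (y + 2)*(y^5 + 7*y^4 + 3*y^3 - 59*y^2 - 104*y - 48) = (y + 2)*(y + 4)*(y^4 + 3*y^3 - 9*y^2 - 23*y - 12) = (y + 1)*(y + 2)*(y + 4)*(y^3 + 2*y^2 - 11*y - 12) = (y + 1)^2*(y + 2)*(y + 4)*(y^2 + y - 12) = (y - 3)*(y + 1)^2*(y + 2)*(y + 4)*(y + 4)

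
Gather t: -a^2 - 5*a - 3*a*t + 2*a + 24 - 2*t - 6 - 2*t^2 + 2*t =-a^2 - 3*a*t - 3*a - 2*t^2 + 18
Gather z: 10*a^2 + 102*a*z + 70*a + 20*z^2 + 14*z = 10*a^2 + 70*a + 20*z^2 + z*(102*a + 14)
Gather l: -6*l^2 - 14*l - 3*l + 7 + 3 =-6*l^2 - 17*l + 10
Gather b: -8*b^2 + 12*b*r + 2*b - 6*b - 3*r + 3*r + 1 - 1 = -8*b^2 + b*(12*r - 4)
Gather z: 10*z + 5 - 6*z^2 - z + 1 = -6*z^2 + 9*z + 6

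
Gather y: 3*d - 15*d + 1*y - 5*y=-12*d - 4*y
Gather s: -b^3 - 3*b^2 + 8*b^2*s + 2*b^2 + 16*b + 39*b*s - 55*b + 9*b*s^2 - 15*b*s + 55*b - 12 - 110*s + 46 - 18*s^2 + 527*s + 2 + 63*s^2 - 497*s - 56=-b^3 - b^2 + 16*b + s^2*(9*b + 45) + s*(8*b^2 + 24*b - 80) - 20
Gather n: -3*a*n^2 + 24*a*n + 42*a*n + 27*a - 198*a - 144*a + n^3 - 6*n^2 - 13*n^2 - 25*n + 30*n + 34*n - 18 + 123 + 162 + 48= -315*a + n^3 + n^2*(-3*a - 19) + n*(66*a + 39) + 315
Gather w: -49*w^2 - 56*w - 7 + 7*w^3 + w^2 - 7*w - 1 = 7*w^3 - 48*w^2 - 63*w - 8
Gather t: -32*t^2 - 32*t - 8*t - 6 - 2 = -32*t^2 - 40*t - 8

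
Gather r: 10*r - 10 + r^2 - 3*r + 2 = r^2 + 7*r - 8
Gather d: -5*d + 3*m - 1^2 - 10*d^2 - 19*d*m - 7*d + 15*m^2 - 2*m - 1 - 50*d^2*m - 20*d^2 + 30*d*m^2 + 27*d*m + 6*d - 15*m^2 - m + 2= d^2*(-50*m - 30) + d*(30*m^2 + 8*m - 6)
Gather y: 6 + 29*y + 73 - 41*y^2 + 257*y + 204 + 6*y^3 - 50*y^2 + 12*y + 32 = 6*y^3 - 91*y^2 + 298*y + 315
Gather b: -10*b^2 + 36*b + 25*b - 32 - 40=-10*b^2 + 61*b - 72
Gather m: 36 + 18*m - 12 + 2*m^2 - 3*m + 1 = 2*m^2 + 15*m + 25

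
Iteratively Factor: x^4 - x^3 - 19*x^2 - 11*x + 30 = (x + 3)*(x^3 - 4*x^2 - 7*x + 10) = (x - 1)*(x + 3)*(x^2 - 3*x - 10) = (x - 5)*(x - 1)*(x + 3)*(x + 2)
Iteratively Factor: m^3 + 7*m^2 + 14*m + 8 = (m + 2)*(m^2 + 5*m + 4) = (m + 1)*(m + 2)*(m + 4)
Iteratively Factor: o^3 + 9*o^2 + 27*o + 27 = (o + 3)*(o^2 + 6*o + 9) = (o + 3)^2*(o + 3)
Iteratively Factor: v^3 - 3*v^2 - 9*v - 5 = (v - 5)*(v^2 + 2*v + 1) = (v - 5)*(v + 1)*(v + 1)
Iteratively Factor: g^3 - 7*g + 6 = (g - 1)*(g^2 + g - 6) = (g - 1)*(g + 3)*(g - 2)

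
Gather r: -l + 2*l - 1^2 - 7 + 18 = l + 10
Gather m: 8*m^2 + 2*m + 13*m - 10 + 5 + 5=8*m^2 + 15*m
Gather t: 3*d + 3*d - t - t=6*d - 2*t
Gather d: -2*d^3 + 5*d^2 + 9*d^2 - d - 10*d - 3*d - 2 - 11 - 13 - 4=-2*d^3 + 14*d^2 - 14*d - 30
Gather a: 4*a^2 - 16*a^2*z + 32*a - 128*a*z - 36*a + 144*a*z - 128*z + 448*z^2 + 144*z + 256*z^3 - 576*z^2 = a^2*(4 - 16*z) + a*(16*z - 4) + 256*z^3 - 128*z^2 + 16*z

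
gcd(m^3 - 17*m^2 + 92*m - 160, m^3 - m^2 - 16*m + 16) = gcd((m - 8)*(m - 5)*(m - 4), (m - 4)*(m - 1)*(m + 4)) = m - 4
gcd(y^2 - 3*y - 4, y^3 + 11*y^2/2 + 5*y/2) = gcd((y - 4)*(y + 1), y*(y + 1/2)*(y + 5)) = 1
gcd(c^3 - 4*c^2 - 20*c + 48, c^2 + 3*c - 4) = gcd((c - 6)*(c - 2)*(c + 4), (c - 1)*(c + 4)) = c + 4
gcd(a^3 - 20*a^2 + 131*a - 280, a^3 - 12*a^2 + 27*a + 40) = a^2 - 13*a + 40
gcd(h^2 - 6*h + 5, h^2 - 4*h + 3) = h - 1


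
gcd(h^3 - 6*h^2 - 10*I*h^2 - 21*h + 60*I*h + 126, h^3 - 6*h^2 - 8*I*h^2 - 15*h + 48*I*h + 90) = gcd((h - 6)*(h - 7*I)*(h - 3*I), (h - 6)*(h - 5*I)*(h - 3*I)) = h^2 + h*(-6 - 3*I) + 18*I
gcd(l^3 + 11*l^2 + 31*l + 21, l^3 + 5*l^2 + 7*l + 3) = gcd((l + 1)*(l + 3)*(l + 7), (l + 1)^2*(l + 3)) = l^2 + 4*l + 3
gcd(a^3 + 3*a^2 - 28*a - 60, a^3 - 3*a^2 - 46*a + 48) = a + 6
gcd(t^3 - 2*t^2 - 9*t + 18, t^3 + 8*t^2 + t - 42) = t^2 + t - 6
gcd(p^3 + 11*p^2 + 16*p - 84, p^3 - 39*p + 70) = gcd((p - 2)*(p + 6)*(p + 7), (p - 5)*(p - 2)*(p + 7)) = p^2 + 5*p - 14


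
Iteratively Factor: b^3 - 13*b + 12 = (b - 1)*(b^2 + b - 12) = (b - 3)*(b - 1)*(b + 4)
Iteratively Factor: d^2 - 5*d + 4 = (d - 4)*(d - 1)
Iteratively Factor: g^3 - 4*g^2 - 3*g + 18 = (g - 3)*(g^2 - g - 6) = (g - 3)*(g + 2)*(g - 3)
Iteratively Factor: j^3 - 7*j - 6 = (j + 1)*(j^2 - j - 6) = (j + 1)*(j + 2)*(j - 3)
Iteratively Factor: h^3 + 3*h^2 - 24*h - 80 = (h + 4)*(h^2 - h - 20) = (h - 5)*(h + 4)*(h + 4)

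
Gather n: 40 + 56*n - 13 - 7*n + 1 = 49*n + 28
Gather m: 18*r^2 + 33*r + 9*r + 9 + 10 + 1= 18*r^2 + 42*r + 20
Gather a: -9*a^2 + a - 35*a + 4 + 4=-9*a^2 - 34*a + 8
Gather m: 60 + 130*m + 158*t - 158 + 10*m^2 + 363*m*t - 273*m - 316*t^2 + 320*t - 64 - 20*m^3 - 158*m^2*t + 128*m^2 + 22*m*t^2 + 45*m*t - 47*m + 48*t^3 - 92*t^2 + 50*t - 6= -20*m^3 + m^2*(138 - 158*t) + m*(22*t^2 + 408*t - 190) + 48*t^3 - 408*t^2 + 528*t - 168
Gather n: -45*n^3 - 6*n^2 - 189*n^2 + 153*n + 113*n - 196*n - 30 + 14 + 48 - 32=-45*n^3 - 195*n^2 + 70*n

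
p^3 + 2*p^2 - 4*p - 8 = (p - 2)*(p + 2)^2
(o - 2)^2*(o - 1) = o^3 - 5*o^2 + 8*o - 4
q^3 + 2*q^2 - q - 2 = (q - 1)*(q + 1)*(q + 2)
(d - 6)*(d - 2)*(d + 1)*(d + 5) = d^4 - 2*d^3 - 31*d^2 + 32*d + 60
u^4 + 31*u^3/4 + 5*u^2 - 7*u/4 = u*(u - 1/4)*(u + 1)*(u + 7)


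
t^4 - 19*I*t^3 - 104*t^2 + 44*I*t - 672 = (t - 8*I)*(t - 7*I)*(t - 6*I)*(t + 2*I)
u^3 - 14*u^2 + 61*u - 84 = (u - 7)*(u - 4)*(u - 3)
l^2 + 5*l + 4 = (l + 1)*(l + 4)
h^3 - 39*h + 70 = (h - 5)*(h - 2)*(h + 7)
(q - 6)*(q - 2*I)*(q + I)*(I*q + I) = I*q^4 + q^3 - 5*I*q^3 - 5*q^2 - 4*I*q^2 - 6*q - 10*I*q - 12*I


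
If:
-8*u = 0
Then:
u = 0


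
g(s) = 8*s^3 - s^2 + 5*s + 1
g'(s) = 24*s^2 - 2*s + 5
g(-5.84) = -1655.72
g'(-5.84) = 835.21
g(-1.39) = -29.37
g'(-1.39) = 54.15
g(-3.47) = -362.65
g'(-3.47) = 300.92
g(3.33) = 301.97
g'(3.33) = 264.47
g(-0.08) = 0.59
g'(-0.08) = 5.31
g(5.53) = 1350.97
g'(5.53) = 727.88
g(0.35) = 2.97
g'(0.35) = 7.24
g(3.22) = 273.82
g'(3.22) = 247.40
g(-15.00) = -27299.00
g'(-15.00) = 5435.00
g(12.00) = 13741.00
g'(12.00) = 3437.00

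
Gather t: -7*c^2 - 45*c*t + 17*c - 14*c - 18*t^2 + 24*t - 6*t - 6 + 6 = -7*c^2 + 3*c - 18*t^2 + t*(18 - 45*c)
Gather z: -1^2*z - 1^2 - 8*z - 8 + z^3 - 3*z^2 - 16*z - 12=z^3 - 3*z^2 - 25*z - 21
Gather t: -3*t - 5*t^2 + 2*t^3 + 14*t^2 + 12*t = 2*t^3 + 9*t^2 + 9*t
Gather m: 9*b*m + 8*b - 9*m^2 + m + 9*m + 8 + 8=8*b - 9*m^2 + m*(9*b + 10) + 16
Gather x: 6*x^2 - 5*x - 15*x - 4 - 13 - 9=6*x^2 - 20*x - 26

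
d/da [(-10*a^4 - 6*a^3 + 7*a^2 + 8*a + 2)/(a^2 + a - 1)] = (-20*a^5 - 36*a^4 + 28*a^3 + 17*a^2 - 18*a - 10)/(a^4 + 2*a^3 - a^2 - 2*a + 1)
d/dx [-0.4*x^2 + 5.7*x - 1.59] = 5.7 - 0.8*x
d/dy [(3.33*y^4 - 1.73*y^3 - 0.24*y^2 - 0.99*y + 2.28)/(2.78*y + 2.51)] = (27.7722*y^4 + 23.8144*y^3 - 13.6941*y^2 - 1.2048*y - 8.8233)/(7.7284*y^2 + 13.9556*y + 6.3001)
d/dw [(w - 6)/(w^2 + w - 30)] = (w^2 + w - (w - 6)*(2*w + 1) - 30)/(w^2 + w - 30)^2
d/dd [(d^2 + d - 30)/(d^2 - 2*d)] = 3*(-d^2 + 20*d - 20)/(d^2*(d^2 - 4*d + 4))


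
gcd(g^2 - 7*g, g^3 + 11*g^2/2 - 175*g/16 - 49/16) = 1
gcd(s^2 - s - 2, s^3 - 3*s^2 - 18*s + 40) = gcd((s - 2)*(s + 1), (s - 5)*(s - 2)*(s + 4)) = s - 2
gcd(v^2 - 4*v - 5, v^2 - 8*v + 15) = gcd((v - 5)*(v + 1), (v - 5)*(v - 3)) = v - 5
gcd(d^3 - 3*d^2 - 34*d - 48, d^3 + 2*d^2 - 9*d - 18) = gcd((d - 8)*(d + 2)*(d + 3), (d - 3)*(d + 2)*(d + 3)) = d^2 + 5*d + 6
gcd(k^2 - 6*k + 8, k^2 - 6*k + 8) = k^2 - 6*k + 8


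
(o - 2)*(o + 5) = o^2 + 3*o - 10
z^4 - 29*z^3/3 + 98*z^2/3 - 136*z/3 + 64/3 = (z - 4)*(z - 8/3)*(z - 2)*(z - 1)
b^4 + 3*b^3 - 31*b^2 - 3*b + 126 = (b - 3)^2*(b + 2)*(b + 7)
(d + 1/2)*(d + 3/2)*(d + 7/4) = d^3 + 15*d^2/4 + 17*d/4 + 21/16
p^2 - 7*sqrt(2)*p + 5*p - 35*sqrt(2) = (p + 5)*(p - 7*sqrt(2))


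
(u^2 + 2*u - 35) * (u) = u^3 + 2*u^2 - 35*u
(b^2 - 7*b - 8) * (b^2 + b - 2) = b^4 - 6*b^3 - 17*b^2 + 6*b + 16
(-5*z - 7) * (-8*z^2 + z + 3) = 40*z^3 + 51*z^2 - 22*z - 21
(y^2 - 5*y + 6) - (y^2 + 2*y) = 6 - 7*y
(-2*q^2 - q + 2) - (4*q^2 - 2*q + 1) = -6*q^2 + q + 1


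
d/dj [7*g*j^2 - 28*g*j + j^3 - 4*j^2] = 14*g*j - 28*g + 3*j^2 - 8*j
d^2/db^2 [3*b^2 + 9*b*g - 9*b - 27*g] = 6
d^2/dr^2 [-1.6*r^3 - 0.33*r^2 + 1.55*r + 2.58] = -9.6*r - 0.66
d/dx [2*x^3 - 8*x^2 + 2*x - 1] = 6*x^2 - 16*x + 2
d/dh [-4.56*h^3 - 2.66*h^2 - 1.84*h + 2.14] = -13.68*h^2 - 5.32*h - 1.84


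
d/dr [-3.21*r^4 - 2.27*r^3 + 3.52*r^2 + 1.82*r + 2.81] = -12.84*r^3 - 6.81*r^2 + 7.04*r + 1.82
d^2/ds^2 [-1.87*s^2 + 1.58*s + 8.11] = -3.74000000000000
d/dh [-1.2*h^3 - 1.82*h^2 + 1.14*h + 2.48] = -3.6*h^2 - 3.64*h + 1.14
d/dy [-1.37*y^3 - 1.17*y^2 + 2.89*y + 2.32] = -4.11*y^2 - 2.34*y + 2.89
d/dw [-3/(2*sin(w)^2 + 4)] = 6*sin(2*w)/(5 - cos(2*w))^2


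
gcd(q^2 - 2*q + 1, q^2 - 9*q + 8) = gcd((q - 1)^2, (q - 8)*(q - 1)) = q - 1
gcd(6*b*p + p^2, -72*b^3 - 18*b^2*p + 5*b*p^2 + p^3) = 6*b + p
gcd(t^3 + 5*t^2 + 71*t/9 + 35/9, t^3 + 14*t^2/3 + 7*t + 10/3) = t^2 + 8*t/3 + 5/3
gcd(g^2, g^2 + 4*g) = g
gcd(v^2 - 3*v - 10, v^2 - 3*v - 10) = v^2 - 3*v - 10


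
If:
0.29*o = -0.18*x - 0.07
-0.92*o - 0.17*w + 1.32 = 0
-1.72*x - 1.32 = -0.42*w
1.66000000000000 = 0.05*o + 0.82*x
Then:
No Solution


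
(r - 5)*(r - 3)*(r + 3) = r^3 - 5*r^2 - 9*r + 45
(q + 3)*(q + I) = q^2 + 3*q + I*q + 3*I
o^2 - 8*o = o*(o - 8)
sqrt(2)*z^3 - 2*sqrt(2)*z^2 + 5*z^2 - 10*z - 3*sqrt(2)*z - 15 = (z - 3)*(z + 5*sqrt(2)/2)*(sqrt(2)*z + sqrt(2))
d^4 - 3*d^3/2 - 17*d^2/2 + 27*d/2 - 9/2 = (d - 3)*(d - 1)*(d - 1/2)*(d + 3)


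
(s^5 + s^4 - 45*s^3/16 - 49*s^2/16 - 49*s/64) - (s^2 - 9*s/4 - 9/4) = s^5 + s^4 - 45*s^3/16 - 65*s^2/16 + 95*s/64 + 9/4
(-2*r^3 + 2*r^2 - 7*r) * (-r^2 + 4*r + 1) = 2*r^5 - 10*r^4 + 13*r^3 - 26*r^2 - 7*r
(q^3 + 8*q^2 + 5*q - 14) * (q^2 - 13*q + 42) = q^5 - 5*q^4 - 57*q^3 + 257*q^2 + 392*q - 588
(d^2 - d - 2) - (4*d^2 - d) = -3*d^2 - 2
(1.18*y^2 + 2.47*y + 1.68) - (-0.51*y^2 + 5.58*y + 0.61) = 1.69*y^2 - 3.11*y + 1.07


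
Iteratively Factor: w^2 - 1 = (w + 1)*(w - 1)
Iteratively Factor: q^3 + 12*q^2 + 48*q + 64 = (q + 4)*(q^2 + 8*q + 16) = (q + 4)^2*(q + 4)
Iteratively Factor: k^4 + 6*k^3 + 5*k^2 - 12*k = (k + 3)*(k^3 + 3*k^2 - 4*k) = (k + 3)*(k + 4)*(k^2 - k) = (k - 1)*(k + 3)*(k + 4)*(k)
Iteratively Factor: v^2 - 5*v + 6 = (v - 2)*(v - 3)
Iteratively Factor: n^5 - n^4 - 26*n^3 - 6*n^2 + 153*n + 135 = (n + 3)*(n^4 - 4*n^3 - 14*n^2 + 36*n + 45) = (n - 5)*(n + 3)*(n^3 + n^2 - 9*n - 9) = (n - 5)*(n + 3)^2*(n^2 - 2*n - 3) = (n - 5)*(n + 1)*(n + 3)^2*(n - 3)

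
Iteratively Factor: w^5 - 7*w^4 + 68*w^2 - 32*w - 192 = (w - 4)*(w^4 - 3*w^3 - 12*w^2 + 20*w + 48) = (w - 4)*(w + 2)*(w^3 - 5*w^2 - 2*w + 24) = (w - 4)^2*(w + 2)*(w^2 - w - 6) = (w - 4)^2*(w - 3)*(w + 2)*(w + 2)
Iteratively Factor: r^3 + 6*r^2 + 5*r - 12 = (r + 4)*(r^2 + 2*r - 3) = (r + 3)*(r + 4)*(r - 1)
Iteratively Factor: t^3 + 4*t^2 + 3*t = (t)*(t^2 + 4*t + 3) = t*(t + 1)*(t + 3)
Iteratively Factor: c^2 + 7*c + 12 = (c + 3)*(c + 4)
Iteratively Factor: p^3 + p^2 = (p)*(p^2 + p) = p*(p + 1)*(p)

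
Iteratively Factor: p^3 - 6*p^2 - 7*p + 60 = (p + 3)*(p^2 - 9*p + 20) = (p - 4)*(p + 3)*(p - 5)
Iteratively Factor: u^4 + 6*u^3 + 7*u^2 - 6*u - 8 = (u + 4)*(u^3 + 2*u^2 - u - 2) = (u + 1)*(u + 4)*(u^2 + u - 2) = (u + 1)*(u + 2)*(u + 4)*(u - 1)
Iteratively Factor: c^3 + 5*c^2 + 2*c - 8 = (c + 2)*(c^2 + 3*c - 4) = (c + 2)*(c + 4)*(c - 1)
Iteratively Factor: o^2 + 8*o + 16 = (o + 4)*(o + 4)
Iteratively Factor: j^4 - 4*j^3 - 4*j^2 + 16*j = (j)*(j^3 - 4*j^2 - 4*j + 16) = j*(j - 4)*(j^2 - 4) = j*(j - 4)*(j + 2)*(j - 2)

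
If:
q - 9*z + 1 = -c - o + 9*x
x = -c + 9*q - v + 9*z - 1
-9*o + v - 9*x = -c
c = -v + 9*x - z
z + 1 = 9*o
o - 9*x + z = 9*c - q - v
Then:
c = 227/1400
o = 1/18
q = 1973/1260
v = 1067/140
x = 1133/1400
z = -1/2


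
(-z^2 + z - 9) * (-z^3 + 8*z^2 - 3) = z^5 - 9*z^4 + 17*z^3 - 69*z^2 - 3*z + 27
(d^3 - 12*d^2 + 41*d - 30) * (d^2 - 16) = d^5 - 12*d^4 + 25*d^3 + 162*d^2 - 656*d + 480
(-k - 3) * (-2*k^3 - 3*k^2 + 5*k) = 2*k^4 + 9*k^3 + 4*k^2 - 15*k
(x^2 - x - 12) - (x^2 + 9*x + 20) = -10*x - 32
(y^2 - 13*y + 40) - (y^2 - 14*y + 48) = y - 8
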